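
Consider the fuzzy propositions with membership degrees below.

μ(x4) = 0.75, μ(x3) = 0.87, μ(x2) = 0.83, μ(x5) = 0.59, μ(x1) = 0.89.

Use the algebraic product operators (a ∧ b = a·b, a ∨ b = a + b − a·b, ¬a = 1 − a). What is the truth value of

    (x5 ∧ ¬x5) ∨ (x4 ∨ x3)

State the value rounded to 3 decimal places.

0.975

¬x5 = 1 − 0.5900 = 0.4100
x5 ∧ ¬x5 = a·b on (0.5900, 0.4100) = 0.2419
x4 ∨ x3 = a + b − a·b on (0.7500, 0.8700) = 0.9675
(x5 ∧ ¬x5) ∨ (x4 ∨ x3) = a + b − a·b on (0.2419, 0.9675) = 0.9754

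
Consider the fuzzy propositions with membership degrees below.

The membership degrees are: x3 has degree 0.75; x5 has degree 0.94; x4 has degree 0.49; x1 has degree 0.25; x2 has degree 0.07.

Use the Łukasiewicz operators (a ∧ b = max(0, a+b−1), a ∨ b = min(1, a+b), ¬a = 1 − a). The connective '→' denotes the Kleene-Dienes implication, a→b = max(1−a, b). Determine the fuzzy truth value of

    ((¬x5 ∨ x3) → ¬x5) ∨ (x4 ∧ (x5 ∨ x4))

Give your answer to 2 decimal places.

¬x5 = 1 − 0.94 = 0.06
¬x5 ∨ x3 = min(1, a+b) on (0.06, 0.75) = 0.81
¬x5 = 1 − 0.94 = 0.06
(¬x5 ∨ x3) → ¬x5  [Kleene-Dienes: max(1−a, b)] with a=0.81, b=0.06 → 0.19
x5 ∨ x4 = min(1, a+b) on (0.94, 0.49) = 1.00
x4 ∧ (x5 ∨ x4) = max(0, a+b−1) on (0.49, 1.00) = 0.49
((¬x5 ∨ x3) → ¬x5) ∨ (x4 ∧ (x5 ∨ x4)) = min(1, a+b) on (0.19, 0.49) = 0.68

0.68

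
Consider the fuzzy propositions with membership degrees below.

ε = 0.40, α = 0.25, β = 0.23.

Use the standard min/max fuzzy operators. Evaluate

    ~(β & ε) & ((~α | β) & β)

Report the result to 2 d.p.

0.23

β & ε = min(a, b) on (0.23, 0.40) = 0.23
~(β & ε) = 1 − 0.23 = 0.77
~α = 1 − 0.25 = 0.75
~α | β = max(a, b) on (0.75, 0.23) = 0.75
(~α | β) & β = min(a, b) on (0.75, 0.23) = 0.23
~(β & ε) & ((~α | β) & β) = min(a, b) on (0.77, 0.23) = 0.23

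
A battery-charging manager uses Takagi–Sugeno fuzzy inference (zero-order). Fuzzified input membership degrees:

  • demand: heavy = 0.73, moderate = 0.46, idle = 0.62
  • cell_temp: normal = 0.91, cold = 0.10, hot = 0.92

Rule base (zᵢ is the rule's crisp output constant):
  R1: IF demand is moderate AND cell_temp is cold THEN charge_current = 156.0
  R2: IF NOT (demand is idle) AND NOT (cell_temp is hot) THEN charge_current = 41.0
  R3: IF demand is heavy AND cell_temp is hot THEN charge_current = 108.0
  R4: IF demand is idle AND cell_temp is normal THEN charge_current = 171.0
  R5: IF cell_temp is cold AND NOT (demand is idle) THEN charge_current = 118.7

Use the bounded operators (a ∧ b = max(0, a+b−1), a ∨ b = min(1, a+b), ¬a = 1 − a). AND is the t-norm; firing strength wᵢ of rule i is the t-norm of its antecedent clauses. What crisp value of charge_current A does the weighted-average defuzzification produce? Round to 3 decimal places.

R1 (z=156.0): moderate=0.46, cold=0.10; AND[max(0, a+b−1)] → w = 0.00
R2 (z=41.0): ¬idle=1−0.62=0.38, ¬hot=1−0.92=0.08; AND[max(0, a+b−1)] → w = 0.00
R3 (z=108.0): heavy=0.73, hot=0.92; AND[max(0, a+b−1)] → w = 0.65
R4 (z=171.0): idle=0.62, normal=0.91; AND[max(0, a+b−1)] → w = 0.53
R5 (z=118.7): cold=0.10, ¬idle=1−0.62=0.38; AND[max(0, a+b−1)] → w = 0.00
Weighted average = (0.00·156.0 + 0.00·41.0 + 0.65·108.0 + 0.53·171.0 + 0.00·118.7) / (0.00 + 0.00 + 0.65 + 0.53 + 0.00)
  = 160.8300 / 1.1800 = 136.297

136.297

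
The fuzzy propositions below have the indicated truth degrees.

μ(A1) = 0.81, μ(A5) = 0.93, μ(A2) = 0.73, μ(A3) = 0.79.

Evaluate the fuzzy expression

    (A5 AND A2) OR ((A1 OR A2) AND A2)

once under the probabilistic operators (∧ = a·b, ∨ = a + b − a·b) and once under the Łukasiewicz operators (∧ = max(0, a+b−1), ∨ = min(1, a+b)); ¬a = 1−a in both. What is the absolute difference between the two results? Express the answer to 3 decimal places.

Under probabilistic:
  A5 AND A2 = a·b on (0.9300, 0.7300) = 0.6789
  A1 OR A2 = a + b − a·b on (0.8100, 0.7300) = 0.9487
  (A1 OR A2) AND A2 = a·b on (0.9487, 0.7300) = 0.6926
  (A5 AND A2) OR ((A1 OR A2) AND A2) = a + b − a·b on (0.6789, 0.6926) = 0.9013
  → value = 0.9013
Under Łukasiewicz:
  A5 AND A2 = max(0, a+b−1) on (0.93, 0.73) = 0.66
  A1 OR A2 = min(1, a+b) on (0.81, 0.73) = 1.00
  (A1 OR A2) AND A2 = max(0, a+b−1) on (1.00, 0.73) = 0.73
  (A5 AND A2) OR ((A1 OR A2) AND A2) = min(1, a+b) on (0.66, 0.73) = 1.00
  → value = 1.0000
|0.9013 − 1.0000| = 0.099

0.099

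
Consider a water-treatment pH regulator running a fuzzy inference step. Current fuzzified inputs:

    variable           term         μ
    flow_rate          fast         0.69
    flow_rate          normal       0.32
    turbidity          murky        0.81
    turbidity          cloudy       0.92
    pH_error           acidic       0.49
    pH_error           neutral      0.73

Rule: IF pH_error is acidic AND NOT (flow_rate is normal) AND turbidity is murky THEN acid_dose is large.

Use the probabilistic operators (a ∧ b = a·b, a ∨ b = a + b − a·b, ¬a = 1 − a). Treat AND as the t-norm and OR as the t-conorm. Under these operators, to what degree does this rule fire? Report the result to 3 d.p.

firing strength: acidic=0.49, ¬normal=1−0.32=0.68, murky=0.81; AND[a·b] → w = 0.2699

0.270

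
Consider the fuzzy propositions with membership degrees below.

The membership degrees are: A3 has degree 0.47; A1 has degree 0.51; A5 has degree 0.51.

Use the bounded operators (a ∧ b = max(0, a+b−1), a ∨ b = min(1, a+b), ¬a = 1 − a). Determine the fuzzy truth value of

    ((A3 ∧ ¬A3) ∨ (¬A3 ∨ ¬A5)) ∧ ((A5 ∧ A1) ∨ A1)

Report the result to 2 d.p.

¬A3 = 1 − 0.47 = 0.53
A3 ∧ ¬A3 = max(0, a+b−1) on (0.47, 0.53) = 0.00
¬A3 = 1 − 0.47 = 0.53
¬A5 = 1 − 0.51 = 0.49
¬A3 ∨ ¬A5 = min(1, a+b) on (0.53, 0.49) = 1.00
(A3 ∧ ¬A3) ∨ (¬A3 ∨ ¬A5) = min(1, a+b) on (0.00, 1.00) = 1.00
A5 ∧ A1 = max(0, a+b−1) on (0.51, 0.51) = 0.02
(A5 ∧ A1) ∨ A1 = min(1, a+b) on (0.02, 0.51) = 0.53
((A3 ∧ ¬A3) ∨ (¬A3 ∨ ¬A5)) ∧ ((A5 ∧ A1) ∨ A1) = max(0, a+b−1) on (1.00, 0.53) = 0.53

0.53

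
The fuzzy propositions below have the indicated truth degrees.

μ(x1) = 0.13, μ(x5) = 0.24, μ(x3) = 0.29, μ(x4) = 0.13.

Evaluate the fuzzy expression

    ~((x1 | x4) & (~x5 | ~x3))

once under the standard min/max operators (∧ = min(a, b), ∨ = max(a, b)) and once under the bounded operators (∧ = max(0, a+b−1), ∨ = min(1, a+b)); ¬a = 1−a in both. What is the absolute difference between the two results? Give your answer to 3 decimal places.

0.130

Under standard min/max:
  x1 | x4 = max(a, b) on (0.13, 0.13) = 0.13
  ~x5 = 1 − 0.24 = 0.76
  ~x3 = 1 − 0.29 = 0.71
  ~x5 | ~x3 = max(a, b) on (0.76, 0.71) = 0.76
  (x1 | x4) & (~x5 | ~x3) = min(a, b) on (0.13, 0.76) = 0.13
  ~((x1 | x4) & (~x5 | ~x3)) = 1 − 0.13 = 0.87
  → value = 0.8700
Under bounded:
  x1 | x4 = min(1, a+b) on (0.13, 0.13) = 0.26
  ~x5 = 1 − 0.24 = 0.76
  ~x3 = 1 − 0.29 = 0.71
  ~x5 | ~x3 = min(1, a+b) on (0.76, 0.71) = 1.00
  (x1 | x4) & (~x5 | ~x3) = max(0, a+b−1) on (0.26, 1.00) = 0.26
  ~((x1 | x4) & (~x5 | ~x3)) = 1 − 0.26 = 0.74
  → value = 0.7400
|0.8700 − 0.7400| = 0.130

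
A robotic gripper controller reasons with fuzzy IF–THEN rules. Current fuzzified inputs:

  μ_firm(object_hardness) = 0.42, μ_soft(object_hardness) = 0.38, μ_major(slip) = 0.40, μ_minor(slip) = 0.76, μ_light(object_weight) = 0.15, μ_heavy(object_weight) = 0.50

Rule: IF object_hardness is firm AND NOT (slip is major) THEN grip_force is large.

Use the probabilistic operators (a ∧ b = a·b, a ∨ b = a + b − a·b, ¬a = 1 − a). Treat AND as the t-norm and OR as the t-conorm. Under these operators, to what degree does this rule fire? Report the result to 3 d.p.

firing strength: firm=0.42, ¬major=1−0.40=0.60; AND[a·b] → w = 0.2520

0.252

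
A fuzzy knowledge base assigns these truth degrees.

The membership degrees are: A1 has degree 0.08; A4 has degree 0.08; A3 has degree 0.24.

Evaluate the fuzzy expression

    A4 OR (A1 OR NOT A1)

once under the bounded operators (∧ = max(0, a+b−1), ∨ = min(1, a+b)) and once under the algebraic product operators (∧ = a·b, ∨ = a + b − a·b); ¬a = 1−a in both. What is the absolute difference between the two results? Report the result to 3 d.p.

Under bounded:
  NOT A1 = 1 − 0.08 = 0.92
  A1 OR NOT A1 = min(1, a+b) on (0.08, 0.92) = 1.00
  A4 OR (A1 OR NOT A1) = min(1, a+b) on (0.08, 1.00) = 1.00
  → value = 1.0000
Under algebraic product:
  NOT A1 = 1 − 0.0800 = 0.9200
  A1 OR NOT A1 = a + b − a·b on (0.0800, 0.9200) = 0.9264
  A4 OR (A1 OR NOT A1) = a + b − a·b on (0.0800, 0.9264) = 0.9323
  → value = 0.9323
|1.0000 − 0.9323| = 0.068

0.068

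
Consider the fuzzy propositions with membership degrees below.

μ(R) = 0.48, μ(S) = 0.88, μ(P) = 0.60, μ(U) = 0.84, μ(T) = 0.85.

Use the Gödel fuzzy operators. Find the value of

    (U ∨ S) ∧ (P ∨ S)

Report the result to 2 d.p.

U ∨ S = max(a, b) on (0.84, 0.88) = 0.88
P ∨ S = max(a, b) on (0.60, 0.88) = 0.88
(U ∨ S) ∧ (P ∨ S) = min(a, b) on (0.88, 0.88) = 0.88

0.88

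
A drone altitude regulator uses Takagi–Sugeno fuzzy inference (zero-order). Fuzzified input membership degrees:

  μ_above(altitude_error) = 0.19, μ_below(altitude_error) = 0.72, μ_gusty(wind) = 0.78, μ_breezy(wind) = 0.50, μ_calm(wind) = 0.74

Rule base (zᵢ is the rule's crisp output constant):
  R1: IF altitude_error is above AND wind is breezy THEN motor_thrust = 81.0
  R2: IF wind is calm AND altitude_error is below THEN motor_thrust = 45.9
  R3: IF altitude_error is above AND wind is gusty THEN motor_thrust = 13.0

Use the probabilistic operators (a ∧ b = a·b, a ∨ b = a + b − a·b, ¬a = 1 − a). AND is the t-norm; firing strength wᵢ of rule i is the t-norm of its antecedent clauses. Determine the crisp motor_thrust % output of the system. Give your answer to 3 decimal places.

R1 (z=81.0): above=0.19, breezy=0.50; AND[a·b] → w = 0.0950
R2 (z=45.9): calm=0.74, below=0.72; AND[a·b] → w = 0.5328
R3 (z=13.0): above=0.19, gusty=0.78; AND[a·b] → w = 0.1482
Weighted average = (0.0950·81.0 + 0.5328·45.9 + 0.1482·13.0) / (0.0950 + 0.5328 + 0.1482)
  = 34.0771 / 0.7760 = 43.914

43.914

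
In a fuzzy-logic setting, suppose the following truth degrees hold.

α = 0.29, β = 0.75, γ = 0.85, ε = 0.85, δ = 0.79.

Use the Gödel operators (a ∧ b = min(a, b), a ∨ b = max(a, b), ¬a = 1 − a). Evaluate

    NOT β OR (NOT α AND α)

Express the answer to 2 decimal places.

0.29

NOT β = 1 − 0.75 = 0.25
NOT α = 1 − 0.29 = 0.71
NOT α AND α = min(a, b) on (0.71, 0.29) = 0.29
NOT β OR (NOT α AND α) = max(a, b) on (0.25, 0.29) = 0.29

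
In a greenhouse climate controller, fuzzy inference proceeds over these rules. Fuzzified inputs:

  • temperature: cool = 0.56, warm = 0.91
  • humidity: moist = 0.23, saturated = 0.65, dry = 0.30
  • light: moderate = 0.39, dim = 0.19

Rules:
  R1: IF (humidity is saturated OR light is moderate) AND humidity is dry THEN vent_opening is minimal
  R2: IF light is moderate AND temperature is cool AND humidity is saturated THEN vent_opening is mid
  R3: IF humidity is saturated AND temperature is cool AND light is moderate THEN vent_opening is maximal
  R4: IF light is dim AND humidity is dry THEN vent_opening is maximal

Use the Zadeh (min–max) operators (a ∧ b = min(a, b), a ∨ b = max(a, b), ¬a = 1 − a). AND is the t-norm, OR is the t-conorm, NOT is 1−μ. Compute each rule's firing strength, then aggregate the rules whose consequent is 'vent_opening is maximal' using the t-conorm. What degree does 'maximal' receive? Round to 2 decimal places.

0.39

R1: (saturated=0.65 OR moderate=0.39) = 0.65; AND[min(a, b)] with dry=0.30 → w = 0.30
R2: moderate=0.39, cool=0.56, saturated=0.65; AND[min(a, b)] → w = 0.39
R3: saturated=0.65, cool=0.56, moderate=0.39; AND[min(a, b)] → w = 0.39
R4: dim=0.19, dry=0.30; AND[min(a, b)] → w = 0.19
Rules with consequent 'maximal': {R3, R4} → strengths 0.39, 0.19
Aggregate via t-conorm [max(a, b)]: 0.39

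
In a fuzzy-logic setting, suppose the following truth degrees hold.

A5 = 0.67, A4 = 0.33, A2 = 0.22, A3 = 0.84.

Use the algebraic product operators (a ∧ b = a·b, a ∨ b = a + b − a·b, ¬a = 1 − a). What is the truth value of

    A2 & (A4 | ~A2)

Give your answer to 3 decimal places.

0.188

~A2 = 1 − 0.2200 = 0.7800
A4 | ~A2 = a + b − a·b on (0.3300, 0.7800) = 0.8526
A2 & (A4 | ~A2) = a·b on (0.2200, 0.8526) = 0.1876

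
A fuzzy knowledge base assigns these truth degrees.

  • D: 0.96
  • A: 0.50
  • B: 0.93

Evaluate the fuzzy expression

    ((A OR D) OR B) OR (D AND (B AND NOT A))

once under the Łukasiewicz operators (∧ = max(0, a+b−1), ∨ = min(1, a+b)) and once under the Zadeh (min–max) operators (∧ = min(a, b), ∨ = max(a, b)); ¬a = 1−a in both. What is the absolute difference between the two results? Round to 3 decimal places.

0.040

Under Łukasiewicz:
  A OR D = min(1, a+b) on (0.50, 0.96) = 1.00
  (A OR D) OR B = min(1, a+b) on (1.00, 0.93) = 1.00
  NOT A = 1 − 0.50 = 0.50
  B AND NOT A = max(0, a+b−1) on (0.93, 0.50) = 0.43
  D AND (B AND NOT A) = max(0, a+b−1) on (0.96, 0.43) = 0.39
  ((A OR D) OR B) OR (D AND (B AND NOT A)) = min(1, a+b) on (1.00, 0.39) = 1.00
  → value = 1.0000
Under Zadeh (min–max):
  A OR D = max(a, b) on (0.50, 0.96) = 0.96
  (A OR D) OR B = max(a, b) on (0.96, 0.93) = 0.96
  NOT A = 1 − 0.50 = 0.50
  B AND NOT A = min(a, b) on (0.93, 0.50) = 0.50
  D AND (B AND NOT A) = min(a, b) on (0.96, 0.50) = 0.50
  ((A OR D) OR B) OR (D AND (B AND NOT A)) = max(a, b) on (0.96, 0.50) = 0.96
  → value = 0.9600
|1.0000 − 0.9600| = 0.040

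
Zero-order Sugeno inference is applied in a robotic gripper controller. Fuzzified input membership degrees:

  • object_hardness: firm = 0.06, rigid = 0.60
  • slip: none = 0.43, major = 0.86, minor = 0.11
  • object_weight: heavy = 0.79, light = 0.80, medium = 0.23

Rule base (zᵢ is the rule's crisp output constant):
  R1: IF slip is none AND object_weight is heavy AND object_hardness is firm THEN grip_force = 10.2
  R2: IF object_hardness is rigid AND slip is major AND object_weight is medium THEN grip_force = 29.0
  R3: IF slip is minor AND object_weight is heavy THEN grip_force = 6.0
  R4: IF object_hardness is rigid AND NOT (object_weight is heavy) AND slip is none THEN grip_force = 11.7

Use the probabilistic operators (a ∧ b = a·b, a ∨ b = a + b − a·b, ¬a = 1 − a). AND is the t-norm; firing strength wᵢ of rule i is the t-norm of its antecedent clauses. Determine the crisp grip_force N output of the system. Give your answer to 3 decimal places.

17.152

R1 (z=10.2): none=0.43, heavy=0.79, firm=0.06; AND[a·b] → w = 0.0204
R2 (z=29.0): rigid=0.60, major=0.86, medium=0.23; AND[a·b] → w = 0.1187
R3 (z=6.0): minor=0.11, heavy=0.79; AND[a·b] → w = 0.0869
R4 (z=11.7): rigid=0.60, ¬heavy=1−0.79=0.21, none=0.43; AND[a·b] → w = 0.0542
Weighted average = (0.0204·10.2 + 0.1187·29.0 + 0.0869·6.0 + 0.0542·11.7) / (0.0204 + 0.1187 + 0.0869 + 0.0542)
  = 4.8049 / 0.2801 = 17.152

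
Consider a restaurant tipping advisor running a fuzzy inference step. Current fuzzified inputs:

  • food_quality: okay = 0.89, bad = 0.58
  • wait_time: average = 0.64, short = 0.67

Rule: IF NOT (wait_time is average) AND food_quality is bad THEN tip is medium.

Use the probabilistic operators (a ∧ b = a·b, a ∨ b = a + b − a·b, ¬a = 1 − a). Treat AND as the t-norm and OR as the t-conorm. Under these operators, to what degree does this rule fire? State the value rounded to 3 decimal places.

0.209

firing strength: ¬average=1−0.64=0.36, bad=0.58; AND[a·b] → w = 0.2088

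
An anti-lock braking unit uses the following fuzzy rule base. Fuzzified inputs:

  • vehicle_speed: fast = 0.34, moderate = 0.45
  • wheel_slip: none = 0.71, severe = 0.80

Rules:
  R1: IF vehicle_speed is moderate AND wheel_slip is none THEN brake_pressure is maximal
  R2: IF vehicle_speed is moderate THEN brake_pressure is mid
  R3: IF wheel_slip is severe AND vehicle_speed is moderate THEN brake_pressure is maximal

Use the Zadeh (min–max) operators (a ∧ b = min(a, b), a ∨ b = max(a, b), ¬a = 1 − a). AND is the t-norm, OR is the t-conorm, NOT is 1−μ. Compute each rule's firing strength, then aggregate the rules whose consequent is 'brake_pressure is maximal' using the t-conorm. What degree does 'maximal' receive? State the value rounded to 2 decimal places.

0.45

R1: moderate=0.45, none=0.71; AND[min(a, b)] → w = 0.45
R2: moderate=0.45 → w = 0.45
R3: severe=0.80, moderate=0.45; AND[min(a, b)] → w = 0.45
Rules with consequent 'maximal': {R1, R3} → strengths 0.45, 0.45
Aggregate via t-conorm [max(a, b)]: 0.45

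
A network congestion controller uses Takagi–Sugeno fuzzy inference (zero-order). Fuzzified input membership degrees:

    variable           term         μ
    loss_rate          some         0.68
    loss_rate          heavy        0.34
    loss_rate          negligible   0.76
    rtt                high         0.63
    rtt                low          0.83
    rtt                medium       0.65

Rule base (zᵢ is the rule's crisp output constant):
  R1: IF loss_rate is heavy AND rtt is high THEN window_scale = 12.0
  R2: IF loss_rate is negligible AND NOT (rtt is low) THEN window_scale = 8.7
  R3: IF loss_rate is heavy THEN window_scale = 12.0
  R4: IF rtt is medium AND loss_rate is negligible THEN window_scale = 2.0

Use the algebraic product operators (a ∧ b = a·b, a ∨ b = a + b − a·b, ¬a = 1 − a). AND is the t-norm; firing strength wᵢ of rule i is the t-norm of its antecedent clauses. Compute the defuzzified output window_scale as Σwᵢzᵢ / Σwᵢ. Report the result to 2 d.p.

7.44

R1 (z=12.0): heavy=0.34, high=0.63; AND[a·b] → w = 0.2142
R2 (z=8.7): negligible=0.76, ¬low=1−0.83=0.17; AND[a·b] → w = 0.1292
R3 (z=12.0): heavy=0.34 → w = 0.3400
R4 (z=2.0): medium=0.65, negligible=0.76; AND[a·b] → w = 0.4940
Weighted average = (0.2142·12.0 + 0.1292·8.7 + 0.3400·12.0 + 0.4940·2.0) / (0.2142 + 0.1292 + 0.3400 + 0.4940)
  = 8.7624 / 1.1774 = 7.44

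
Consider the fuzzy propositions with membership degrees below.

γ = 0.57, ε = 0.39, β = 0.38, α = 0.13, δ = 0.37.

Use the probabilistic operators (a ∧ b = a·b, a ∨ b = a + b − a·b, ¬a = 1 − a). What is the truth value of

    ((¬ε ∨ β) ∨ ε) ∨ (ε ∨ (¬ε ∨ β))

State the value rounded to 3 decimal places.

¬ε = 1 − 0.3900 = 0.6100
¬ε ∨ β = a + b − a·b on (0.6100, 0.3800) = 0.7582
(¬ε ∨ β) ∨ ε = a + b − a·b on (0.7582, 0.3900) = 0.8525
¬ε = 1 − 0.3900 = 0.6100
¬ε ∨ β = a + b − a·b on (0.6100, 0.3800) = 0.7582
ε ∨ (¬ε ∨ β) = a + b − a·b on (0.3900, 0.7582) = 0.8525
((¬ε ∨ β) ∨ ε) ∨ (ε ∨ (¬ε ∨ β)) = a + b − a·b on (0.8525, 0.8525) = 0.9782

0.978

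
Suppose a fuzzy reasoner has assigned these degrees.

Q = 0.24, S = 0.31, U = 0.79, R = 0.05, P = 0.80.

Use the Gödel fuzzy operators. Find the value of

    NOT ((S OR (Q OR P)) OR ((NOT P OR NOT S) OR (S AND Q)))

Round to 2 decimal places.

Q OR P = max(a, b) on (0.24, 0.80) = 0.80
S OR (Q OR P) = max(a, b) on (0.31, 0.80) = 0.80
NOT P = 1 − 0.80 = 0.20
NOT S = 1 − 0.31 = 0.69
NOT P OR NOT S = max(a, b) on (0.20, 0.69) = 0.69
S AND Q = min(a, b) on (0.31, 0.24) = 0.24
(NOT P OR NOT S) OR (S AND Q) = max(a, b) on (0.69, 0.24) = 0.69
(S OR (Q OR P)) OR ((NOT P OR NOT S) OR (S AND Q)) = max(a, b) on (0.80, 0.69) = 0.80
NOT ((S OR (Q OR P)) OR ((NOT P OR NOT S) OR (S AND Q))) = 1 − 0.80 = 0.20

0.20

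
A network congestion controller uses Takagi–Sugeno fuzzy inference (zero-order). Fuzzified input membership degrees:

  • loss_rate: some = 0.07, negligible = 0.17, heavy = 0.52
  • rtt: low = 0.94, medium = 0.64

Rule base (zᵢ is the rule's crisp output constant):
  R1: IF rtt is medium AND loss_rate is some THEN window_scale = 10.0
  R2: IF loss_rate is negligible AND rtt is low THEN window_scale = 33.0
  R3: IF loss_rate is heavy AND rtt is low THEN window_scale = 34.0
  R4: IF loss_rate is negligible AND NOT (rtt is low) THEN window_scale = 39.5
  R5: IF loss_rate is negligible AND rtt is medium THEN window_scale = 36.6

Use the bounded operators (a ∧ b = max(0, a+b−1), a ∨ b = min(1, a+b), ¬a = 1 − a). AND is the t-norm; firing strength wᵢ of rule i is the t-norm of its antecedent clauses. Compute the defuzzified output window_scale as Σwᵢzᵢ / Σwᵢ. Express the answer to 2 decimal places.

33.81

R1 (z=10.0): medium=0.64, some=0.07; AND[max(0, a+b−1)] → w = 0.00
R2 (z=33.0): negligible=0.17, low=0.94; AND[max(0, a+b−1)] → w = 0.11
R3 (z=34.0): heavy=0.52, low=0.94; AND[max(0, a+b−1)] → w = 0.46
R4 (z=39.5): negligible=0.17, ¬low=1−0.94=0.06; AND[max(0, a+b−1)] → w = 0.00
R5 (z=36.6): negligible=0.17, medium=0.64; AND[max(0, a+b−1)] → w = 0.00
Weighted average = (0.00·10.0 + 0.11·33.0 + 0.46·34.0 + 0.00·39.5 + 0.00·36.6) / (0.00 + 0.11 + 0.46 + 0.00 + 0.00)
  = 19.2700 / 0.5700 = 33.81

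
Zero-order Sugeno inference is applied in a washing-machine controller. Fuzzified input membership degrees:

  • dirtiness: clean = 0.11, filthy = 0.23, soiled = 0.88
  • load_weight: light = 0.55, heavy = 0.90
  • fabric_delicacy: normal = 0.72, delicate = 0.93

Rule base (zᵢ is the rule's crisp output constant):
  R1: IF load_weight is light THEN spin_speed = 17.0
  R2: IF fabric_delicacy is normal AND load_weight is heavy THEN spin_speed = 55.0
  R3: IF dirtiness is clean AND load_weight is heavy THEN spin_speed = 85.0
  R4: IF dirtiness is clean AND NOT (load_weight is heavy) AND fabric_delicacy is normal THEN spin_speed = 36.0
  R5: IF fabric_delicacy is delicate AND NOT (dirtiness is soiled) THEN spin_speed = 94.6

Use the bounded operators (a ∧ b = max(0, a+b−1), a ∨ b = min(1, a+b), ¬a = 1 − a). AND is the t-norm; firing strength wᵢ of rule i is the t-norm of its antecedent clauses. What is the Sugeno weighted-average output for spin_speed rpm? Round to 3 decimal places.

R1 (z=17.0): light=0.55 → w = 0.55
R2 (z=55.0): normal=0.72, heavy=0.90; AND[max(0, a+b−1)] → w = 0.62
R3 (z=85.0): clean=0.11, heavy=0.90; AND[max(0, a+b−1)] → w = 0.01
R4 (z=36.0): clean=0.11, ¬heavy=1−0.90=0.10, normal=0.72; AND[max(0, a+b−1)] → w = 0.00
R5 (z=94.6): delicate=0.93, ¬soiled=1−0.88=0.12; AND[max(0, a+b−1)] → w = 0.05
Weighted average = (0.55·17.0 + 0.62·55.0 + 0.01·85.0 + 0.00·36.0 + 0.05·94.6) / (0.55 + 0.62 + 0.01 + 0.00 + 0.05)
  = 49.0300 / 1.2300 = 39.862

39.862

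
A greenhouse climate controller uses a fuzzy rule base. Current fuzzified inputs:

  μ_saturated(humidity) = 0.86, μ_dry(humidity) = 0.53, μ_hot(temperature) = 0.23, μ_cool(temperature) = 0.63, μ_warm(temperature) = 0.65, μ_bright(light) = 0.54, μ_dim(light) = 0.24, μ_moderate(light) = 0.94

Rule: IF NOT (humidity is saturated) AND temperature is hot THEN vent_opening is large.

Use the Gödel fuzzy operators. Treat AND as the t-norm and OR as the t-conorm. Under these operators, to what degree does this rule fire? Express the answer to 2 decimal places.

0.14

firing strength: ¬saturated=1−0.86=0.14, hot=0.23; AND[min(a, b)] → w = 0.14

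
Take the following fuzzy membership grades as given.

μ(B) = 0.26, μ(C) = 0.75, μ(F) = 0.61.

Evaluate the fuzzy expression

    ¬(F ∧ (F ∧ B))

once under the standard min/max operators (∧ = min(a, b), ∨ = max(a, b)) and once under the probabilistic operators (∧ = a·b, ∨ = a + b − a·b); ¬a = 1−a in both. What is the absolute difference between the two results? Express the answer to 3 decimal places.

0.163

Under standard min/max:
  F ∧ B = min(a, b) on (0.61, 0.26) = 0.26
  F ∧ (F ∧ B) = min(a, b) on (0.61, 0.26) = 0.26
  ¬(F ∧ (F ∧ B)) = 1 − 0.26 = 0.74
  → value = 0.7400
Under probabilistic:
  F ∧ B = a·b on (0.6100, 0.2600) = 0.1586
  F ∧ (F ∧ B) = a·b on (0.6100, 0.1586) = 0.0967
  ¬(F ∧ (F ∧ B)) = 1 − 0.0967 = 0.9033
  → value = 0.9033
|0.7400 − 0.9033| = 0.163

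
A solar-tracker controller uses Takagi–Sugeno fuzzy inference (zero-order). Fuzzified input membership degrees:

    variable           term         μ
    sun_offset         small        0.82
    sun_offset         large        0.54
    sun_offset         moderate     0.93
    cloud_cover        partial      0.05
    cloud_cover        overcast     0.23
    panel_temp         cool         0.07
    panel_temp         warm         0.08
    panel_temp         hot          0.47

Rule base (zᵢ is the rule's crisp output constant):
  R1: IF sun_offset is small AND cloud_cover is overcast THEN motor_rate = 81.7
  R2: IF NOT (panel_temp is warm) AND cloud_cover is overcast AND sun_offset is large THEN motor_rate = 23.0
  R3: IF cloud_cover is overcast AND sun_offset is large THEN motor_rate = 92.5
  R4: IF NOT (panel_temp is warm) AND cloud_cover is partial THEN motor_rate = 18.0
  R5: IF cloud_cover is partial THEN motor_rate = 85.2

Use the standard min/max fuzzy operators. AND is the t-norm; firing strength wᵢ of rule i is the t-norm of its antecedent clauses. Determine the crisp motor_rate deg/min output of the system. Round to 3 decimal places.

R1 (z=81.7): small=0.82, overcast=0.23; AND[min(a, b)] → w = 0.23
R2 (z=23.0): ¬warm=1−0.08=0.92, overcast=0.23, large=0.54; AND[min(a, b)] → w = 0.23
R3 (z=92.5): overcast=0.23, large=0.54; AND[min(a, b)] → w = 0.23
R4 (z=18.0): ¬warm=1−0.08=0.92, partial=0.05; AND[min(a, b)] → w = 0.05
R5 (z=85.2): partial=0.05 → w = 0.05
Weighted average = (0.23·81.7 + 0.23·23.0 + 0.23·92.5 + 0.05·18.0 + 0.05·85.2) / (0.23 + 0.23 + 0.23 + 0.05 + 0.05)
  = 50.5160 / 0.7900 = 63.944

63.944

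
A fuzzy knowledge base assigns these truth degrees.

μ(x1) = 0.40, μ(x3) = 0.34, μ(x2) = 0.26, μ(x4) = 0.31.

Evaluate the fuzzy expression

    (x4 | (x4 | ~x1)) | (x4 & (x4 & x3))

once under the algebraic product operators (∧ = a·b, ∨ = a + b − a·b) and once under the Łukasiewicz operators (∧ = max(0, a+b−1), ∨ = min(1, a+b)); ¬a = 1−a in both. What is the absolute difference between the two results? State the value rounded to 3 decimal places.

Under algebraic product:
  ~x1 = 1 − 0.4000 = 0.6000
  x4 | ~x1 = a + b − a·b on (0.3100, 0.6000) = 0.7240
  x4 | (x4 | ~x1) = a + b − a·b on (0.3100, 0.7240) = 0.8096
  x4 & x3 = a·b on (0.3100, 0.3400) = 0.1054
  x4 & (x4 & x3) = a·b on (0.3100, 0.1054) = 0.0327
  (x4 | (x4 | ~x1)) | (x4 & (x4 & x3)) = a + b − a·b on (0.8096, 0.0327) = 0.8158
  → value = 0.8158
Under Łukasiewicz:
  ~x1 = 1 − 0.40 = 0.60
  x4 | ~x1 = min(1, a+b) on (0.31, 0.60) = 0.91
  x4 | (x4 | ~x1) = min(1, a+b) on (0.31, 0.91) = 1.00
  x4 & x3 = max(0, a+b−1) on (0.31, 0.34) = 0.00
  x4 & (x4 & x3) = max(0, a+b−1) on (0.31, 0.00) = 0.00
  (x4 | (x4 | ~x1)) | (x4 & (x4 & x3)) = min(1, a+b) on (1.00, 0.00) = 1.00
  → value = 1.0000
|0.8158 − 1.0000| = 0.184

0.184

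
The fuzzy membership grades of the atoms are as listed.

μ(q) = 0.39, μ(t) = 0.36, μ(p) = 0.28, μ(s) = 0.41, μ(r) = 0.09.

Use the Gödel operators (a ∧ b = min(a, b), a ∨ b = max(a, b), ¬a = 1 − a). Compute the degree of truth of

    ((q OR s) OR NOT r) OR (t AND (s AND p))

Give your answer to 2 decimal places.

0.91

q OR s = max(a, b) on (0.39, 0.41) = 0.41
NOT r = 1 − 0.09 = 0.91
(q OR s) OR NOT r = max(a, b) on (0.41, 0.91) = 0.91
s AND p = min(a, b) on (0.41, 0.28) = 0.28
t AND (s AND p) = min(a, b) on (0.36, 0.28) = 0.28
((q OR s) OR NOT r) OR (t AND (s AND p)) = max(a, b) on (0.91, 0.28) = 0.91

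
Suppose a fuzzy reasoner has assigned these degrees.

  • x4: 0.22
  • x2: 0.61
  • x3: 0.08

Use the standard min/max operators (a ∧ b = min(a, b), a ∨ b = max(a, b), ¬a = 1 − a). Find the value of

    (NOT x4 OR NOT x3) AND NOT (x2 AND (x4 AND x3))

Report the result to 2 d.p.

0.92

NOT x4 = 1 − 0.22 = 0.78
NOT x3 = 1 − 0.08 = 0.92
NOT x4 OR NOT x3 = max(a, b) on (0.78, 0.92) = 0.92
x4 AND x3 = min(a, b) on (0.22, 0.08) = 0.08
x2 AND (x4 AND x3) = min(a, b) on (0.61, 0.08) = 0.08
NOT (x2 AND (x4 AND x3)) = 1 − 0.08 = 0.92
(NOT x4 OR NOT x3) AND NOT (x2 AND (x4 AND x3)) = min(a, b) on (0.92, 0.92) = 0.92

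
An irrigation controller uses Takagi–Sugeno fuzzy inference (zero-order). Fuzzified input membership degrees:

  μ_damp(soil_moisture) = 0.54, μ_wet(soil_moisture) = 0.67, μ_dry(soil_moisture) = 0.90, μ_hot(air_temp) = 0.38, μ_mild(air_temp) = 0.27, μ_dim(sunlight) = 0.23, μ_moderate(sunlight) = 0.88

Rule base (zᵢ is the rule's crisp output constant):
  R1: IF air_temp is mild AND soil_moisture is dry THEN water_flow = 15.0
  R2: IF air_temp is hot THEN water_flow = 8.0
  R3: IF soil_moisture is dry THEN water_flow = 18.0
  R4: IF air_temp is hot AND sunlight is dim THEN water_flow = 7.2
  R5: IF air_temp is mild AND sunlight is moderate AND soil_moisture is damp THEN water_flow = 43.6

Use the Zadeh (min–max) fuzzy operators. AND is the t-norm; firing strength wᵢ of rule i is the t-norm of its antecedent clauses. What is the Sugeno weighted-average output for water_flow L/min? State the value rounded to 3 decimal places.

R1 (z=15.0): mild=0.27, dry=0.90; AND[min(a, b)] → w = 0.27
R2 (z=8.0): hot=0.38 → w = 0.38
R3 (z=18.0): dry=0.90 → w = 0.90
R4 (z=7.2): hot=0.38, dim=0.23; AND[min(a, b)] → w = 0.23
R5 (z=43.6): mild=0.27, moderate=0.88, damp=0.54; AND[min(a, b)] → w = 0.27
Weighted average = (0.27·15.0 + 0.38·8.0 + 0.90·18.0 + 0.23·7.2 + 0.27·43.6) / (0.27 + 0.38 + 0.90 + 0.23 + 0.27)
  = 36.7180 / 2.0500 = 17.911

17.911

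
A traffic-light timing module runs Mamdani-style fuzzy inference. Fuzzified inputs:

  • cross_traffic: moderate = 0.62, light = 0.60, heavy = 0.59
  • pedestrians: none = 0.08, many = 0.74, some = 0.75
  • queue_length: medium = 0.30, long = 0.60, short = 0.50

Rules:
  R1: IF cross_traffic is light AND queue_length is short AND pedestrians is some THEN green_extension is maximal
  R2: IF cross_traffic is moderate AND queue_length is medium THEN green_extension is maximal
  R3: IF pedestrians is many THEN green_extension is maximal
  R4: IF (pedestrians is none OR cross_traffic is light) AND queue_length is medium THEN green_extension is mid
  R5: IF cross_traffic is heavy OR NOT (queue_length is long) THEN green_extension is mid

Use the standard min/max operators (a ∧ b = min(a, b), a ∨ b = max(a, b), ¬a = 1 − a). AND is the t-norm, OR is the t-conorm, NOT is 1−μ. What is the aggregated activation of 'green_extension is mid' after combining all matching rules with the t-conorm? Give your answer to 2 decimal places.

0.59

R1: light=0.60, short=0.50, some=0.75; AND[min(a, b)] → w = 0.50
R2: moderate=0.62, medium=0.30; AND[min(a, b)] → w = 0.30
R3: many=0.74 → w = 0.74
R4: (none=0.08 OR light=0.60) = 0.60; AND[min(a, b)] with medium=0.30 → w = 0.30
R5: heavy=0.59, ¬long=1−0.60=0.40; OR[max(a, b)] → w = 0.59
Rules with consequent 'mid': {R4, R5} → strengths 0.30, 0.59
Aggregate via t-conorm [max(a, b)]: 0.59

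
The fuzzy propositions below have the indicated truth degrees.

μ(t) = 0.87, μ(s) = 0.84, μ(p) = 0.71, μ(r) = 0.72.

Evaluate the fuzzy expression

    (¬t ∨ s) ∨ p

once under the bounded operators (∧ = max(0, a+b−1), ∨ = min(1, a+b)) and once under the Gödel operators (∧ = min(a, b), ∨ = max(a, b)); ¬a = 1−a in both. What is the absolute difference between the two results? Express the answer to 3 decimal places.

0.160

Under bounded:
  ¬t = 1 − 0.87 = 0.13
  ¬t ∨ s = min(1, a+b) on (0.13, 0.84) = 0.97
  (¬t ∨ s) ∨ p = min(1, a+b) on (0.97, 0.71) = 1.00
  → value = 1.0000
Under Gödel:
  ¬t = 1 − 0.87 = 0.13
  ¬t ∨ s = max(a, b) on (0.13, 0.84) = 0.84
  (¬t ∨ s) ∨ p = max(a, b) on (0.84, 0.71) = 0.84
  → value = 0.8400
|1.0000 − 0.8400| = 0.160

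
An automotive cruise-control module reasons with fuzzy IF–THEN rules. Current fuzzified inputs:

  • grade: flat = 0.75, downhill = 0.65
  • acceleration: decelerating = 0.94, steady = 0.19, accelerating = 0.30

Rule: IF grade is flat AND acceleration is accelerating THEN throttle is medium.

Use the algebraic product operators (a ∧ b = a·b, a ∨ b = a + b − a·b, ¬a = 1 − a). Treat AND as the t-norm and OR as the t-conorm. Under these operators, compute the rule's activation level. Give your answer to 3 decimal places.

0.225

firing strength: flat=0.75, accelerating=0.30; AND[a·b] → w = 0.2250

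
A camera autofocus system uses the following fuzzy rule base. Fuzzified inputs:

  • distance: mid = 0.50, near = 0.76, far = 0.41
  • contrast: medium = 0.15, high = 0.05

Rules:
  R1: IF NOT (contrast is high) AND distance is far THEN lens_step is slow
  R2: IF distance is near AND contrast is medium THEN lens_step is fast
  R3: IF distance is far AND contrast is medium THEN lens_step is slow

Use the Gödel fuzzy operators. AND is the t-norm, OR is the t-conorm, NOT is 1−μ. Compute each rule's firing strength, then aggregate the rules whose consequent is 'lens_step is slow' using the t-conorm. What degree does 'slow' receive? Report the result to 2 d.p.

0.41

R1: ¬high=1−0.05=0.95, far=0.41; AND[min(a, b)] → w = 0.41
R2: near=0.76, medium=0.15; AND[min(a, b)] → w = 0.15
R3: far=0.41, medium=0.15; AND[min(a, b)] → w = 0.15
Rules with consequent 'slow': {R1, R3} → strengths 0.41, 0.15
Aggregate via t-conorm [max(a, b)]: 0.41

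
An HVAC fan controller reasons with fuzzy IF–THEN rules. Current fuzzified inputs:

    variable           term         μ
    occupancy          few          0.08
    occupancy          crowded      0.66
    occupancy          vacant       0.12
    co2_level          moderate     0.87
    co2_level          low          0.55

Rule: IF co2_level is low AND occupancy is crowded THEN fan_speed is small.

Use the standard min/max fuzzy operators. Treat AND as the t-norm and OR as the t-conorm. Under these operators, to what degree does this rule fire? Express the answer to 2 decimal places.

0.55

firing strength: low=0.55, crowded=0.66; AND[min(a, b)] → w = 0.55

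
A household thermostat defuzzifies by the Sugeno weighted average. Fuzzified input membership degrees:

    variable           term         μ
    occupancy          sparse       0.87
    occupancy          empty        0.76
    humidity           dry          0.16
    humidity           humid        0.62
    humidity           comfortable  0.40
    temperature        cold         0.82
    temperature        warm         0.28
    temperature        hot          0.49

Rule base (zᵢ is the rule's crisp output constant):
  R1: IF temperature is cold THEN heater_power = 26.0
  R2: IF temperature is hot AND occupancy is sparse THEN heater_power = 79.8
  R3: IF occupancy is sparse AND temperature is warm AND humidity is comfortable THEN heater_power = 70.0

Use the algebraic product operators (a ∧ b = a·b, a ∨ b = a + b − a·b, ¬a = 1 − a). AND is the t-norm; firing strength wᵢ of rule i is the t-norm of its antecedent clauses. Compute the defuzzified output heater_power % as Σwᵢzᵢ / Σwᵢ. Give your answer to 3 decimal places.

R1 (z=26.0): cold=0.82 → w = 0.8200
R2 (z=79.8): hot=0.49, sparse=0.87; AND[a·b] → w = 0.4263
R3 (z=70.0): sparse=0.87, warm=0.28, comfortable=0.40; AND[a·b] → w = 0.0974
Weighted average = (0.8200·26.0 + 0.4263·79.8 + 0.0974·70.0) / (0.8200 + 0.4263 + 0.0974)
  = 62.1595 / 1.3437 = 46.259

46.259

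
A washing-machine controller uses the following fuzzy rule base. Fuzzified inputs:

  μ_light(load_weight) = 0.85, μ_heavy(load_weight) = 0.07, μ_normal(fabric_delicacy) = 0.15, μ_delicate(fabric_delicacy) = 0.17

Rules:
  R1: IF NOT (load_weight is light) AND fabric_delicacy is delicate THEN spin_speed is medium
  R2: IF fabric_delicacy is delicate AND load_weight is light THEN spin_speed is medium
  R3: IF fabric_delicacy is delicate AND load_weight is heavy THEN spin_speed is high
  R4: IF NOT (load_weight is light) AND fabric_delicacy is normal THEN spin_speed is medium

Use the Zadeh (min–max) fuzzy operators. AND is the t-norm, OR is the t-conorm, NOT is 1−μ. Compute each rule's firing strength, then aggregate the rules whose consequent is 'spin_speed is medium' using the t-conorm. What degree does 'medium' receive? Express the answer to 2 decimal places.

0.17

R1: ¬light=1−0.85=0.15, delicate=0.17; AND[min(a, b)] → w = 0.15
R2: delicate=0.17, light=0.85; AND[min(a, b)] → w = 0.17
R3: delicate=0.17, heavy=0.07; AND[min(a, b)] → w = 0.07
R4: ¬light=1−0.85=0.15, normal=0.15; AND[min(a, b)] → w = 0.15
Rules with consequent 'medium': {R1, R2, R4} → strengths 0.15, 0.17, 0.15
Aggregate via t-conorm [max(a, b)]: 0.17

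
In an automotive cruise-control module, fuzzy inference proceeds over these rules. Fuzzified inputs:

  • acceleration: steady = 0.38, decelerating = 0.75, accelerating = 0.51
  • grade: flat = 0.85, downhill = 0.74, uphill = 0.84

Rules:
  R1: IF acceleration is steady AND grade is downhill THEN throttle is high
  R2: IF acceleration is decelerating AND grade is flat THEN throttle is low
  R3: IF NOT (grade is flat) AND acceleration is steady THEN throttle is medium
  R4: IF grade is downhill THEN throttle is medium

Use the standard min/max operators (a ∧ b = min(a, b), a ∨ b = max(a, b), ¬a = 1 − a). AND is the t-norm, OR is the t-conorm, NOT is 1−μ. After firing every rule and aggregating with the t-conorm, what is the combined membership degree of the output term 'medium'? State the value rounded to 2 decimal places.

0.74

R1: steady=0.38, downhill=0.74; AND[min(a, b)] → w = 0.38
R2: decelerating=0.75, flat=0.85; AND[min(a, b)] → w = 0.75
R3: ¬flat=1−0.85=0.15, steady=0.38; AND[min(a, b)] → w = 0.15
R4: downhill=0.74 → w = 0.74
Rules with consequent 'medium': {R3, R4} → strengths 0.15, 0.74
Aggregate via t-conorm [max(a, b)]: 0.74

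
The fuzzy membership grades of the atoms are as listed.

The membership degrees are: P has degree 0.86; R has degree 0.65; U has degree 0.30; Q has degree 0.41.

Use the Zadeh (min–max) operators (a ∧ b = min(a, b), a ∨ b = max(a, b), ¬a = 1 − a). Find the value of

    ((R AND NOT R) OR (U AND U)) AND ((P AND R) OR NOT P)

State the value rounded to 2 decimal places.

NOT R = 1 − 0.65 = 0.35
R AND NOT R = min(a, b) on (0.65, 0.35) = 0.35
U AND U = min(a, b) on (0.30, 0.30) = 0.30
(R AND NOT R) OR (U AND U) = max(a, b) on (0.35, 0.30) = 0.35
P AND R = min(a, b) on (0.86, 0.65) = 0.65
NOT P = 1 − 0.86 = 0.14
(P AND R) OR NOT P = max(a, b) on (0.65, 0.14) = 0.65
((R AND NOT R) OR (U AND U)) AND ((P AND R) OR NOT P) = min(a, b) on (0.35, 0.65) = 0.35

0.35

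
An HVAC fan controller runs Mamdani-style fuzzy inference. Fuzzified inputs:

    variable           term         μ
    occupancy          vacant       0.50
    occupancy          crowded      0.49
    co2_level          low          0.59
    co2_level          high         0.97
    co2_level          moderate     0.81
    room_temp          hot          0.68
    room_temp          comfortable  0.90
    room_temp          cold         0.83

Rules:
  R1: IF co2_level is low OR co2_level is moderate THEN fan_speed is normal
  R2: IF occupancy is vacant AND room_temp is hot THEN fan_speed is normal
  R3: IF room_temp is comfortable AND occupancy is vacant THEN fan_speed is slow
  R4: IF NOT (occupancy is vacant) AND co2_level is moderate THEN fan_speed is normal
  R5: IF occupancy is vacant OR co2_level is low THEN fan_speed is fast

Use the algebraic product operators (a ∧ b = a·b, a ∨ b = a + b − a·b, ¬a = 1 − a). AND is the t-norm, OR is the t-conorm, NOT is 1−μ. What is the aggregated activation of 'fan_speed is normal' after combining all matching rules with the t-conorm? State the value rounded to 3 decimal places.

R1: low=0.59, moderate=0.81; OR[a + b − a·b] → w = 0.9221
R2: vacant=0.50, hot=0.68; AND[a·b] → w = 0.3400
R3: comfortable=0.90, vacant=0.50; AND[a·b] → w = 0.4500
R4: ¬vacant=1−0.50=0.50, moderate=0.81; AND[a·b] → w = 0.4050
R5: vacant=0.50, low=0.59; OR[a + b − a·b] → w = 0.7950
Rules with consequent 'normal': {R1, R2, R4} → strengths 0.9221, 0.3400, 0.4050
Aggregate via t-conorm [a + b − a·b]: 0.9694

0.969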